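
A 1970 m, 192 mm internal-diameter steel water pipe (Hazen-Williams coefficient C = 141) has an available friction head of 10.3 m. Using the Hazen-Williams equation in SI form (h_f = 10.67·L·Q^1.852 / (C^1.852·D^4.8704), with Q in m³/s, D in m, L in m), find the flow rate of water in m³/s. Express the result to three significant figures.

Q ≈ 0.0300 m³/s

Rearranging: Q = [h_f·C^1.852·D^4.8704 / (10.67·L)]^(1/1.852)
Q = [10.3·141^1.852·0.192^4.8704 / (10.67·1970)]^0.540 = 0.03001 m³/s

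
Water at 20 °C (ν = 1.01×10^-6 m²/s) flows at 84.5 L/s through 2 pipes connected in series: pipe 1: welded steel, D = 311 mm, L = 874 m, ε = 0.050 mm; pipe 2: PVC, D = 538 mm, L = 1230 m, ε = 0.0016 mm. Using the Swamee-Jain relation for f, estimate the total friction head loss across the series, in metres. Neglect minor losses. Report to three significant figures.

Pipe 1: V = 1.112 m/s, Re = 3.43×10^5, ε/D = 1.61×10^-4, f = 0.01574, h_1 = f(L/D)V²/2g = 2.789 m
Pipe 2: V = 0.3717 m/s, Re = 1.98×10^5, ε/D = 2.97×10^-6, f = 0.01559, h_2 = f(L/D)V²/2g = 0.2510 m
Series → Q common, losses add: H = Σh = 3.040 m

H ≈ 3.04 m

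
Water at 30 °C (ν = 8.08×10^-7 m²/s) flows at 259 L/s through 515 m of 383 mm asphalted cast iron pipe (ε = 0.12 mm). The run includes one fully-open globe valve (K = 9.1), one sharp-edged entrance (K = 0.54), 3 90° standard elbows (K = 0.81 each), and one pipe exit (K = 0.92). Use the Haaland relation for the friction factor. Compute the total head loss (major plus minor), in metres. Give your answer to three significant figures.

V = 4Q/(πD²) = 2.248 m/s; V²/2g = 0.2576 m
Re = 1.07×10^6, ε/D = 3.13×10^-4 → f = 0.01569 (Haaland)
Major: h_f = f(L/D)·V²/2g = 0.01569·1345·0.2576 = 5.433 m
Minor: ΣK = 13.0; h_m = ΣK·V²/2g = 3.346 m
Total H_L = 5.433 + 3.346 = 8.779 m

H_L ≈ 8.78 m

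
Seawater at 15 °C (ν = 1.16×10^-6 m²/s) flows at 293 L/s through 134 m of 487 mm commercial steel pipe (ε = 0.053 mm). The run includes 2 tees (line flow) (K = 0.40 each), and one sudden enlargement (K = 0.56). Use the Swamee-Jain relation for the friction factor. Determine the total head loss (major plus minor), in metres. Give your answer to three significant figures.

H_L ≈ 0.662 m

V = 4Q/(πD²) = 1.573 m/s; V²/2g = 0.1261 m
Re = 6.60×10^5, ε/D = 1.09×10^-4 → f = 0.01415 (Swamee-Jain)
Major: h_f = f(L/D)·V²/2g = 0.01415·275.2·0.1261 = 0.4910 m
Minor: ΣK = 1.36; h_m = ΣK·V²/2g = 0.1715 m
Total H_L = 0.4910 + 0.1715 = 0.6625 m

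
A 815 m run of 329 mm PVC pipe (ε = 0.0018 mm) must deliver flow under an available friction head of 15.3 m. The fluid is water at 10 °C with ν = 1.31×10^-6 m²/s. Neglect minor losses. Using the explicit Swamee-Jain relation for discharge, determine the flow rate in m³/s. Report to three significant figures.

Q ≈ 0.268 m³/s

Swamee-Jain (Type II): Q = -0.965·√(gD⁵h_f/L)·ln[ε/(3.7D) + √(3.17ν²L/(gD³h_f))]
√(gD⁵h_f/L) = √(9.81·0.329⁵·15.3/815) = 0.02664
ε/(3.7D) = 1.48×10^-6; √(3.17ν²L/(gD³h_f)) = 2.88×10^-5
Q = -0.965·0.02664·ln(3.028×10^-5) = 0.2675 m³/s
Check: V = 3.15 m/s, Re = 7.90×10^5, f = 0.01220, h_f = 15.3 m ≈ 15.3 m ✓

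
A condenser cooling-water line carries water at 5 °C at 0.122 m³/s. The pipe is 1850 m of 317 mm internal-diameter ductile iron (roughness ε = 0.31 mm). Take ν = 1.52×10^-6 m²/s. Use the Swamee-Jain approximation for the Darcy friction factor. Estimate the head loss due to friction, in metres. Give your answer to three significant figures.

V = 4Q/(πD²) = 4·0.122/(π·0.317²) = 1.546 m/s
Re = VD/ν = 1.546·0.317/1.52×10^-6 = 3.22×10^5 → turbulent
ε/D = 0.31/317 = 9.78×10^-4
Swamee-Jain: f = 0.02059
h_f = f(L/D)V²/(2g) = 0.02059·(1850/0.317)·1.546²/(2·9.81) = 14.63 m

h_f ≈ 14.6 m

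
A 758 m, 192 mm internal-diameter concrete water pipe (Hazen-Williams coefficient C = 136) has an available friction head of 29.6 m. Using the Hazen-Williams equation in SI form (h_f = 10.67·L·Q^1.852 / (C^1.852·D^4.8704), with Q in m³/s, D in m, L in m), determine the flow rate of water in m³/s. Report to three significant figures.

Q ≈ 0.0857 m³/s

Rearranging: Q = [h_f·C^1.852·D^4.8704 / (10.67·L)]^(1/1.852)
Q = [29.6·136^1.852·0.192^4.8704 / (10.67·758)]^0.540 = 0.08573 m³/s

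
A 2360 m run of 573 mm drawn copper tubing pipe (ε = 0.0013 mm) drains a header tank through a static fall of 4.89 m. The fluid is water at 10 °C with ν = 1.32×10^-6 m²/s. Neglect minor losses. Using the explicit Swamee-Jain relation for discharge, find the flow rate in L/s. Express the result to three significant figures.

Swamee-Jain (Type II): Q = -0.965·√(gD⁵h_f/L)·ln[ε/(3.7D) + √(3.17ν²L/(gD³h_f))]
√(gD⁵h_f/L) = √(9.81·0.573⁵·4.89/2360) = 0.03543
ε/(3.7D) = 6.13×10^-7; √(3.17ν²L/(gD³h_f)) = 3.80×10^-5
Q = -0.965·0.03543·ln(3.862×10^-5) = 0.3475 m³/s
Check: V = 1.35 m/s, Re = 5.85×10^5, f = 0.01277, h_f = 4.87 m ≈ 4.89 m ✓

Q ≈ 347 L/s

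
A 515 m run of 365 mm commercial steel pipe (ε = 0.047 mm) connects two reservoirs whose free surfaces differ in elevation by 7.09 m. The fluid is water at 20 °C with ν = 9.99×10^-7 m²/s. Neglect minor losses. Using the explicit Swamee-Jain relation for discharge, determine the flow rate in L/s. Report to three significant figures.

Q ≈ 279 L/s

Swamee-Jain (Type II): Q = -0.965·√(gD⁵h_f/L)·ln[ε/(3.7D) + √(3.17ν²L/(gD³h_f))]
√(gD⁵h_f/L) = √(9.81·0.365⁵·7.09/515) = 0.02958
ε/(3.7D) = 3.48×10^-5; √(3.17ν²L/(gD³h_f)) = 2.19×10^-5
Q = -0.965·0.02958·ln(5.675×10^-5) = 0.2791 m³/s
Check: V = 2.67 m/s, Re = 9.74×10^5, f = 0.01394, h_f = 7.13 m ≈ 7.09 m ✓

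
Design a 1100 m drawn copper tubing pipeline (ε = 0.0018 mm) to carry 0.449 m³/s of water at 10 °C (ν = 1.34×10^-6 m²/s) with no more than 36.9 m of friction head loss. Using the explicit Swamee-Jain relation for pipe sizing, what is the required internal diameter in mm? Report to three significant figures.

D ≈ 359 mm

Swamee-Jain (Type III): D = 0.66·[ε^1.25·(LQ²/(gh_f))^4.75 + ν·Q^9.4·(L/(gh_f))^5.2]^0.04
LQ²/(gh_f) = 0.6126; L/(gh_f) = 3.039
Term 1 = ε^1.25·(…)^4.75 = 6.43×10^-9; Term 2 = ν·Q^9.4·(…)^5.2 = 2.33×10^-7
D = 0.66·(6.43×10^-9 + 2.33×10^-7)^0.04 = 0.3587 m = 359 mm
Check: V = 4.44 m/s, Re = 1.19×10^6, f = 0.01142, h_f = 35.2 m ≈ 36.9 m ✓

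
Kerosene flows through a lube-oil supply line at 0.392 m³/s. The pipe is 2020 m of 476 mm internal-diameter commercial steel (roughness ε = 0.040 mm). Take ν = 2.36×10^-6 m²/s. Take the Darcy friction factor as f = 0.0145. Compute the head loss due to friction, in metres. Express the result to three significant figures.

V = 4Q/(πD²) = 4·0.392/(π·0.476²) = 2.203 m/s
h_f = f(L/D)V²/(2g) = 0.01450·(2020/0.476)·2.203²/(2·9.81) = 15.22 m

h_f ≈ 15.2 m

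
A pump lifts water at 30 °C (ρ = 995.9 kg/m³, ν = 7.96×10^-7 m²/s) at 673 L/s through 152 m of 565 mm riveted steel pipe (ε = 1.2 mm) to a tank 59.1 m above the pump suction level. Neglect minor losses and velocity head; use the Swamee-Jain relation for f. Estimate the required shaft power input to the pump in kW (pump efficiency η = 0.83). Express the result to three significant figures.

P_shaft ≈ 487 kW

V = 4Q/(πD²) = 2.684 m/s; Re = 1.91×10^6; ε/D = 0.00212; f = 0.02394
h_f = f(L/D)V²/2g = 2.365 m
Total head H = z + h_f = 59.1 + 2.365 = 61.47 m
P_hyd = ρgQH = 995.9·9.81·0.673·61.47 = 404.1 kW
P_shaft = P_hyd/η = 404.1/0.83 = 486.9 kW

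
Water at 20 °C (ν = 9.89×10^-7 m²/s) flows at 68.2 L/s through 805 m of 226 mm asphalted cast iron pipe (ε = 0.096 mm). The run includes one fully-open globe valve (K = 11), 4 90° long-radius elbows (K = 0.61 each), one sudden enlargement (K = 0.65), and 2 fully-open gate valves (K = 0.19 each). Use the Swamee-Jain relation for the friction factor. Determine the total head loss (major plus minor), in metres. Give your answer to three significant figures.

V = 4Q/(πD²) = 1.700 m/s; V²/2g = 0.1473 m
Re = 3.88×10^5, ε/D = 4.25×10^-4 → f = 0.01755 (Swamee-Jain)
Major: h_f = f(L/D)·V²/2g = 0.01755·3562·0.1473 = 9.211 m
Minor: ΣK = 14.5; h_m = ΣK·V²/2g = 2.132 m
Total H_L = 9.211 + 2.132 = 11.34 m

H_L ≈ 11.3 m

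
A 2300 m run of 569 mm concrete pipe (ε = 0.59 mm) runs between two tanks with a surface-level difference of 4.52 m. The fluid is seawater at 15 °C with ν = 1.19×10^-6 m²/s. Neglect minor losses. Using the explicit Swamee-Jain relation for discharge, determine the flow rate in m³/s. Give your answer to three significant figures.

Q ≈ 0.264 m³/s

Swamee-Jain (Type II): Q = -0.965·√(gD⁵h_f/L)·ln[ε/(3.7D) + √(3.17ν²L/(gD³h_f))]
√(gD⁵h_f/L) = √(9.81·0.569⁵·4.52/2300) = 0.03391
ε/(3.7D) = 2.80×10^-4; √(3.17ν²L/(gD³h_f)) = 3.56×10^-5
Q = -0.965·0.03391·ln(3.158×10^-4) = 0.2638 m³/s
Check: V = 1.04 m/s, Re = 4.96×10^5, f = 0.02052, h_f = 4.55 m ≈ 4.52 m ✓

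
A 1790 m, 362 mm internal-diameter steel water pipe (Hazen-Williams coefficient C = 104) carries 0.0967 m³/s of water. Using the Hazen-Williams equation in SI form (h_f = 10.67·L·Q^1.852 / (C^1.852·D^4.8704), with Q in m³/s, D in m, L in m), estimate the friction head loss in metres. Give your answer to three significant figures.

h_f ≈ 6.54 m

h_f = 10.67·1790·0.0967^1.852 / (104^1.852·0.362^4.8704) = 6.543 m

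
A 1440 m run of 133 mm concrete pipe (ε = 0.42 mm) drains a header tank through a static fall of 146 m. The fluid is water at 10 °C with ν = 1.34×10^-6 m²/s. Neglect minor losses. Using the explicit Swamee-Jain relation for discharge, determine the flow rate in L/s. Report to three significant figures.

Q ≈ 43.5 L/s

Swamee-Jain (Type II): Q = -0.965·√(gD⁵h_f/L)·ln[ε/(3.7D) + √(3.17ν²L/(gD³h_f))]
√(gD⁵h_f/L) = √(9.81·0.133⁵·146/1440) = 0.006434
ε/(3.7D) = 8.53×10^-4; √(3.17ν²L/(gD³h_f)) = 4.93×10^-5
Q = -0.965·0.006434·ln(9.028×10^-4) = 0.04352 m³/s
Check: V = 3.13 m/s, Re = 3.11×10^5, f = 0.02711, h_f = 147 m ≈ 146 m ✓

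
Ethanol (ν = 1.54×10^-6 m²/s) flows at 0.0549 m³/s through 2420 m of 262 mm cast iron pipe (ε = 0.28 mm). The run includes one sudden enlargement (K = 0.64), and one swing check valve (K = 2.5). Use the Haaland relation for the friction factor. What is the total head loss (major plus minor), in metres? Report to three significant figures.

V = 4Q/(πD²) = 1.018 m/s; V²/2g = 0.05285 m
Re = 1.73×10^5, ε/D = 0.00107 → f = 0.02135 (Haaland)
Major: h_f = f(L/D)·V²/2g = 0.02135·9237·0.05285 = 10.42 m
Minor: ΣK = 3.14; h_m = ΣK·V²/2g = 0.1660 m
Total H_L = 10.42 + 0.1660 = 10.59 m

H_L ≈ 10.6 m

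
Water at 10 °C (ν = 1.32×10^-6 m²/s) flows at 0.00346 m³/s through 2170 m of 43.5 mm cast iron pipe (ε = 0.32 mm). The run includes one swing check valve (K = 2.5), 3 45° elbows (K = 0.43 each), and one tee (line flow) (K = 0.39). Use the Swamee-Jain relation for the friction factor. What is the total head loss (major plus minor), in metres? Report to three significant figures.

V = 4Q/(πD²) = 2.328 m/s; V²/2g = 0.2763 m
Re = 7.67×10^4, ε/D = 0.00736 → f = 0.03549 (Swamee-Jain)
Major: h_f = f(L/D)·V²/2g = 0.03549·49885·0.2763 = 489.2 m
Minor: ΣK = 4.18; h_m = ΣK·V²/2g = 1.155 m
Total H_L = 489.2 + 1.155 = 490.3 m

H_L ≈ 490 m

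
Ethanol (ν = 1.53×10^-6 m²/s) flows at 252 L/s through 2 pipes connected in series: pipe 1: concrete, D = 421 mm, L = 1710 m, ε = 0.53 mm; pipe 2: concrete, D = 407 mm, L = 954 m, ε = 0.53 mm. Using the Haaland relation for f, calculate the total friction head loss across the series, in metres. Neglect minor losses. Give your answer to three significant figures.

Pipe 1: V = 1.810 m/s, Re = 4.98×10^5, ε/D = 0.00126, f = 0.02127, h_1 = f(L/D)V²/2g = 14.43 m
Pipe 2: V = 1.937 m/s, Re = 5.15×10^5, ε/D = 0.00130, f = 0.02142, h_2 = f(L/D)V²/2g = 9.603 m
Series → Q common, losses add: H = Σh = 24.03 m

H ≈ 24.0 m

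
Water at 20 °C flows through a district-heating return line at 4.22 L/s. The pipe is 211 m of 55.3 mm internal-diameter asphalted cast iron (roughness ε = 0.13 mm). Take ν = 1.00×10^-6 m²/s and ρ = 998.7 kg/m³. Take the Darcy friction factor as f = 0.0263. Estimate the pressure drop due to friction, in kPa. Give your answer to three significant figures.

V = 4Q/(πD²) = 4·0.00422/(π·0.0553²) = 1.757 m/s
h_f = f(L/D)V²/(2g) = 0.02630·(211/0.0553)·1.757²/(2·9.81) = 15.79 m
Δp = ρg·h_f = 998.7·9.81·15.79 = 154.7 kPa

Δp ≈ 155 kPa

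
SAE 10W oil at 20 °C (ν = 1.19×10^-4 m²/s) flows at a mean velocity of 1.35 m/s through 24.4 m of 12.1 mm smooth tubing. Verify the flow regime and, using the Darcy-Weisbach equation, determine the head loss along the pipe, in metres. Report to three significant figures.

h_f ≈ 87.3 m

Re = VD/ν = 1.35·0.01210/1.19×10^-4 = 137 → laminar (Re < 2300)
f = 64/Re = 0.4662
h_f = f(L/D)V²/(2g) = 0.4662·(24.4/0.01210)·1.35²/(2·9.81) = 87.33 m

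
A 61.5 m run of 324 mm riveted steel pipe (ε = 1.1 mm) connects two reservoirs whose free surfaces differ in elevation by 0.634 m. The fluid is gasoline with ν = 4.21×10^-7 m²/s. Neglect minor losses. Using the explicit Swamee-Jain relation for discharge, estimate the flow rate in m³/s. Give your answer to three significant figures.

Q ≈ 0.128 m³/s

Swamee-Jain (Type II): Q = -0.965·√(gD⁵h_f/L)·ln[ε/(3.7D) + √(3.17ν²L/(gD³h_f))]
√(gD⁵h_f/L) = √(9.81·0.324⁵·0.634/61.5) = 0.01900
ε/(3.7D) = 9.18×10^-4; √(3.17ν²L/(gD³h_f)) = 1.28×10^-5
Q = -0.965·0.01900·ln(9.304×10^-4) = 0.1280 m³/s
Check: V = 1.55 m/s, Re = 1.19×10^6, f = 0.02726, h_f = 0.636 m ≈ 0.634 m ✓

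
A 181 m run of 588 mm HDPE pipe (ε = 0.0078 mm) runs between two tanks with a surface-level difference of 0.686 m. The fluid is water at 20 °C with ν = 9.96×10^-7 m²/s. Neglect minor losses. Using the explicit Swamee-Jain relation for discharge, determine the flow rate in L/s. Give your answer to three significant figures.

Swamee-Jain (Type II): Q = -0.965·√(gD⁵h_f/L)·ln[ε/(3.7D) + √(3.17ν²L/(gD³h_f))]
√(gD⁵h_f/L) = √(9.81·0.588⁵·0.686/181) = 0.05112
ε/(3.7D) = 3.59×10^-6; √(3.17ν²L/(gD³h_f)) = 2.04×10^-5
Q = -0.965·0.05112·ln(2.398×10^-5) = 0.5248 m³/s
Check: V = 1.93 m/s, Re = 1.14×10^6, f = 0.01170, h_f = 0.686 m ≈ 0.686 m ✓

Q ≈ 525 L/s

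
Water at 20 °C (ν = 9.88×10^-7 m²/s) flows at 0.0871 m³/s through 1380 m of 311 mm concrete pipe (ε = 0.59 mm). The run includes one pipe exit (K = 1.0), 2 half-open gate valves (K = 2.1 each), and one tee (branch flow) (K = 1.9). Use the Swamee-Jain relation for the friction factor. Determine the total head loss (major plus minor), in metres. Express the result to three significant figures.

H_L ≈ 7.54 m

V = 4Q/(πD²) = 1.147 m/s; V²/2g = 0.06701 m
Re = 3.61×10^5, ε/D = 0.00190 → f = 0.02375 (Swamee-Jain)
Major: h_f = f(L/D)·V²/2g = 0.02375·4437·0.06701 = 7.063 m
Minor: ΣK = 7.10; h_m = ΣK·V²/2g = 0.4757 m
Total H_L = 7.063 + 0.4757 = 7.538 m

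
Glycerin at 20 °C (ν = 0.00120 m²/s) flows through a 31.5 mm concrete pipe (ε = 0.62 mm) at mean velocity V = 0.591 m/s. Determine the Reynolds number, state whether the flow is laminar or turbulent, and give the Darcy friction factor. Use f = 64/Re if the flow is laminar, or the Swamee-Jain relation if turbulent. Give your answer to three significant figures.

Re ≈ 15.5; laminar; f = 64/Re ≈ 4.13

Re = VD/ν = 0.5910·0.0315/0.00120 = 15.5
Re < 2300 → laminar → f = 64/Re = 4.125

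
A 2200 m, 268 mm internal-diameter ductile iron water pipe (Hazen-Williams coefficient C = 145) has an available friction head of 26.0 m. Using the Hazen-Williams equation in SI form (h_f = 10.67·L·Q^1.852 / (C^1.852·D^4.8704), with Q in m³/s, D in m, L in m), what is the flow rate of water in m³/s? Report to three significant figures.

Q ≈ 0.115 m³/s

Rearranging: Q = [h_f·C^1.852·D^4.8704 / (10.67·L)]^(1/1.852)
Q = [26.0·145^1.852·0.268^4.8704 / (10.67·2200)]^0.540 = 0.1152 m³/s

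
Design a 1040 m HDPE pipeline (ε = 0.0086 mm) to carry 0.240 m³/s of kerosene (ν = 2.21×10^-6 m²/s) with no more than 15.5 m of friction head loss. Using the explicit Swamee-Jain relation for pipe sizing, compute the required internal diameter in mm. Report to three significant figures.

Swamee-Jain (Type III): D = 0.66·[ε^1.25·(LQ²/(gh_f))^4.75 + ν·Q^9.4·(L/(gh_f))^5.2]^0.04
LQ²/(gh_f) = 0.3940; L/(gh_f) = 6.840
Term 1 = ε^1.25·(…)^4.75 = 5.58×10^-9; Term 2 = ν·Q^9.4·(…)^5.2 = 7.25×10^-8
D = 0.66·(5.58×10^-9 + 7.25×10^-8)^0.04 = 0.3430 m = 343 mm
Check: V = 2.60 m/s, Re = 4.03×10^5, f = 0.01396, h_f = 14.6 m ≈ 15.5 m ✓

D ≈ 343 mm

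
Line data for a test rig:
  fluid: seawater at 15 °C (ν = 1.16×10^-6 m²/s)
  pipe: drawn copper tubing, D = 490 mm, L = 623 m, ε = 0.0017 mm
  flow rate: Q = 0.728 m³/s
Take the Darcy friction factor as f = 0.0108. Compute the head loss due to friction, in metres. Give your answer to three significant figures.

h_f ≈ 10.4 m

V = 4Q/(πD²) = 4·0.728/(π·0.490²) = 3.861 m/s
h_f = f(L/D)V²/(2g) = 0.01080·(623/0.490)·3.861²/(2·9.81) = 10.43 m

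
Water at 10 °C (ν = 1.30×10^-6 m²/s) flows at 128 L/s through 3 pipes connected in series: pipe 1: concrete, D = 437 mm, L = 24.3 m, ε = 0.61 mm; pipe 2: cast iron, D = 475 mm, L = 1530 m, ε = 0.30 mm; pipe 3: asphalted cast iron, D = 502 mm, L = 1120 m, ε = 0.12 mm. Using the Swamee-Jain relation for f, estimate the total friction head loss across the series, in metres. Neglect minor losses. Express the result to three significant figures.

Pipe 1: V = 0.8534 m/s, Re = 2.87×10^5, ε/D = 0.00140, f = 0.02229, h_1 = f(L/D)V²/2g = 0.04601 m
Pipe 2: V = 0.7223 m/s, Re = 2.64×10^5, ε/D = 6.32×10^-4, f = 0.01920, h_2 = f(L/D)V²/2g = 1.645 m
Pipe 3: V = 0.6467 m/s, Re = 2.50×10^5, ε/D = 2.39×10^-4, f = 0.01695, h_3 = f(L/D)V²/2g = 0.8060 m
Series → Q common, losses add: H = Σh = 2.497 m

H ≈ 2.50 m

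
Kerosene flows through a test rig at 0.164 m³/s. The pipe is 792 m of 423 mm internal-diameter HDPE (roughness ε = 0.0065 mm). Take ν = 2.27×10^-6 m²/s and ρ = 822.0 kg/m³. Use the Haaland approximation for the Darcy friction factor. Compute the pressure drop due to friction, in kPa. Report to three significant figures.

V = 4Q/(πD²) = 4·0.164/(π·0.423²) = 1.167 m/s
Re = VD/ν = 1.167·0.423/2.27×10^-6 = 2.17×10^5 → turbulent
ε/D = 0.0065/423 = 1.54×10^-5
Haaland: f = 0.01535
h_f = f(L/D)V²/(2g) = 0.01535·(792/0.423)·1.167²/(2·9.81) = 1.995 m
Δp = ρg·h_f = 822.0·9.81·1.995 = 16.09 kPa

Δp ≈ 16.1 kPa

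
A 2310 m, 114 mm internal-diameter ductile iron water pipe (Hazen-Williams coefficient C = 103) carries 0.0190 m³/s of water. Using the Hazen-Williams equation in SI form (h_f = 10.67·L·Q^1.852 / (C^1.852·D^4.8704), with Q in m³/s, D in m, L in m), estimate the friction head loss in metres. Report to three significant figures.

h_f = 10.67·2310·0.0190^1.852 / (103^1.852·0.114^4.8704) = 117.4 m

h_f ≈ 117 m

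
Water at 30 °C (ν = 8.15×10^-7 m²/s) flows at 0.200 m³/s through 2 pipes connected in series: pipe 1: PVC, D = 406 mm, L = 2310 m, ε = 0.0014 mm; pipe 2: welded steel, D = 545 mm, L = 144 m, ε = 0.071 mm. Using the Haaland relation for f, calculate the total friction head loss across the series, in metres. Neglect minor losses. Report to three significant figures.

Pipe 1: V = 1.545 m/s, Re = 7.70×10^5, ε/D = 3.45×10^-6, f = 0.01216, h_1 = f(L/D)V²/2g = 8.417 m
Pipe 2: V = 0.8573 m/s, Re = 5.73×10^5, ε/D = 1.30×10^-4, f = 0.01440, h_2 = f(L/D)V²/2g = 0.1425 m
Series → Q common, losses add: H = Σh = 8.559 m

H ≈ 8.56 m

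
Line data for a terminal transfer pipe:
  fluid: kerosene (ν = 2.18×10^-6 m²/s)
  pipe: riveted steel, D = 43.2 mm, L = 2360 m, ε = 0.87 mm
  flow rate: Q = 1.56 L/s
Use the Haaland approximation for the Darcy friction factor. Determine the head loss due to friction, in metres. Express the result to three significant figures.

V = 4Q/(πD²) = 4·0.00156/(π·0.0432²) = 1.064 m/s
Re = VD/ν = 1.064·0.0432/2.18×10^-6 = 2.11×10^4 → turbulent
ε/D = 0.87/43.2 = 0.0201
Haaland: f = 0.05062
h_f = f(L/D)V²/(2g) = 0.05062·(2360/0.0432)·1.064²/(2·9.81) = 159.7 m

h_f ≈ 160 m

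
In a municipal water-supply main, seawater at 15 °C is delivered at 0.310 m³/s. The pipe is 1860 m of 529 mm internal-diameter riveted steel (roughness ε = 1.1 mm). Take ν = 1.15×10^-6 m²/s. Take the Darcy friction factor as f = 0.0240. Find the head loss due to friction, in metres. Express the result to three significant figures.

V = 4Q/(πD²) = 4·0.310/(π·0.529²) = 1.410 m/s
h_f = f(L/D)V²/(2g) = 0.02400·(1860/0.529)·1.410²/(2·9.81) = 8.556 m

h_f ≈ 8.56 m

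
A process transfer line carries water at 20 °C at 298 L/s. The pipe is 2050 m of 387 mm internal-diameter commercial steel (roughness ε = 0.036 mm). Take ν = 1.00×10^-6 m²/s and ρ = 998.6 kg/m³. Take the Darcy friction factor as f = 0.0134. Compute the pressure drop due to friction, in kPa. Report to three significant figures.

Δp ≈ 227 kPa

V = 4Q/(πD²) = 4·0.298/(π·0.387²) = 2.533 m/s
h_f = f(L/D)V²/(2g) = 0.01340·(2050/0.387)·2.533²/(2·9.81) = 23.22 m
Δp = ρg·h_f = 998.6·9.81·23.22 = 227.5 kPa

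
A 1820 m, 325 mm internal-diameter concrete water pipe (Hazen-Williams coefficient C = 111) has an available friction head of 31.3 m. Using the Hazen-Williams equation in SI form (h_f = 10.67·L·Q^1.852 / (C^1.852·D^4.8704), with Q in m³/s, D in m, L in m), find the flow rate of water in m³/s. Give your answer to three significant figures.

Rearranging: Q = [h_f·C^1.852·D^4.8704 / (10.67·L)]^(1/1.852)
Q = [31.3·111^1.852·0.325^4.8704 / (10.67·1820)]^0.540 = 0.1794 m³/s

Q ≈ 0.179 m³/s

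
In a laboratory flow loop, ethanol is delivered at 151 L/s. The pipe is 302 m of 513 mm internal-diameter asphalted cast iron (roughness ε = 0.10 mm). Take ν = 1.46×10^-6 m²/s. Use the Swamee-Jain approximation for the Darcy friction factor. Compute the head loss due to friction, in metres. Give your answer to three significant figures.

h_f ≈ 0.265 m

V = 4Q/(πD²) = 4·0.151/(π·0.513²) = 0.7306 m/s
Re = VD/ν = 0.7306·0.513/1.46×10^-6 = 2.57×10^5 → turbulent
ε/D = 0.10/513 = 1.95×10^-4
Swamee-Jain: f = 0.01657
h_f = f(L/D)V²/(2g) = 0.01657·(302/0.513)·0.7306²/(2·9.81) = 0.2653 m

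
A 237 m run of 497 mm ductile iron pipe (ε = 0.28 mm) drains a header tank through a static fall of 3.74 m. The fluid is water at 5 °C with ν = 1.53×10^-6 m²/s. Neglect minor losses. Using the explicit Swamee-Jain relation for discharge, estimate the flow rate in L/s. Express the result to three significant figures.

Q ≈ 573 L/s

Swamee-Jain (Type II): Q = -0.965·√(gD⁵h_f/L)·ln[ε/(3.7D) + √(3.17ν²L/(gD³h_f))]
√(gD⁵h_f/L) = √(9.81·0.497⁵·3.74/237) = 0.06852
ε/(3.7D) = 1.52×10^-4; √(3.17ν²L/(gD³h_f)) = 1.98×10^-5
Q = -0.965·0.06852·ln(1.720×10^-4) = 0.5731 m³/s
Check: V = 2.95 m/s, Re = 9.60×10^5, f = 0.01773, h_f = 3.76 m ≈ 3.74 m ✓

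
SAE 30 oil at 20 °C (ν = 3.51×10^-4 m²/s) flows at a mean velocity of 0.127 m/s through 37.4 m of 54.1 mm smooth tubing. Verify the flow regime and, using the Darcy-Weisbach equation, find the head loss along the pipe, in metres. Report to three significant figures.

h_f ≈ 1.86 m

Re = VD/ν = 0.127·0.05410/3.51×10^-4 = 19.6 → laminar (Re < 2300)
f = 64/Re = 3.270
h_f = f(L/D)V²/(2g) = 3.270·(37.4/0.05410)·0.127²/(2·9.81) = 1.858 m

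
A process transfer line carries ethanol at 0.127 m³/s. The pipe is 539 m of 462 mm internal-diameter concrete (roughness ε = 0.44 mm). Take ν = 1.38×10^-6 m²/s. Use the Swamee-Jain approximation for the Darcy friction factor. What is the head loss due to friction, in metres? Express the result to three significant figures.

V = 4Q/(πD²) = 4·0.127/(π·0.462²) = 0.7576 m/s
Re = VD/ν = 0.7576·0.462/1.38×10^-6 = 2.54×10^5 → turbulent
ε/D = 0.44/462 = 9.52×10^-4
Swamee-Jain: f = 0.02072
h_f = f(L/D)V²/(2g) = 0.02072·(539/0.462)·0.7576²/(2·9.81) = 0.7071 m

h_f ≈ 0.707 m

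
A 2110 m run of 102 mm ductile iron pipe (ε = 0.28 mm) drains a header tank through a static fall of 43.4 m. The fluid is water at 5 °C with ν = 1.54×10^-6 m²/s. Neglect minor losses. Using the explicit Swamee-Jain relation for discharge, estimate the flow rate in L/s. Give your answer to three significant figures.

Swamee-Jain (Type II): Q = -0.965·√(gD⁵h_f/L)·ln[ε/(3.7D) + √(3.17ν²L/(gD³h_f))]
√(gD⁵h_f/L) = √(9.81·0.102⁵·43.4/2110) = 0.001493
ε/(3.7D) = 7.42×10^-4; √(3.17ν²L/(gD³h_f)) = 1.87×10^-4
Q = -0.965·0.001493·ln(9.293×10^-4) = 0.01006 m³/s
Check: V = 1.23 m/s, Re = 8.15×10^4, f = 0.02745, h_f = 43.8 m ≈ 43.4 m ✓

Q ≈ 10.1 L/s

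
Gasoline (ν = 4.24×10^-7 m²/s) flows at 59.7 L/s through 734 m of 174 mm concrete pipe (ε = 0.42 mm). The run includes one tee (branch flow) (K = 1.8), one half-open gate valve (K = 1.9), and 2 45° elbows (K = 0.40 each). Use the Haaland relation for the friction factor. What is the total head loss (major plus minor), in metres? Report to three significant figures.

V = 4Q/(πD²) = 2.511 m/s; V²/2g = 0.3213 m
Re = 1.03×10^6, ε/D = 0.00241 → f = 0.02482 (Haaland)
Major: h_f = f(L/D)·V²/2g = 0.02482·4218·0.3213 = 33.64 m
Minor: ΣK = 4.50; h_m = ΣK·V²/2g = 1.446 m
Total H_L = 33.64 + 1.446 = 35.09 m

H_L ≈ 35.1 m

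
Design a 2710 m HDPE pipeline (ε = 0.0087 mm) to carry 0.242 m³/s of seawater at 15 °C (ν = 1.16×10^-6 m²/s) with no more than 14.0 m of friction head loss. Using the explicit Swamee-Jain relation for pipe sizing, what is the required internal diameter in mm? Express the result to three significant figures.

D ≈ 418 mm

Swamee-Jain (Type III): D = 0.66·[ε^1.25·(LQ²/(gh_f))^4.75 + ν·Q^9.4·(L/(gh_f))^5.2]^0.04
LQ²/(gh_f) = 1.156; L/(gh_f) = 19.73
Term 1 = ε^1.25·(…)^4.75 = 9.39×10^-7; Term 2 = ν·Q^9.4·(…)^5.2 = 1.02×10^-5
D = 0.66·(9.39×10^-7 + 1.02×10^-5)^0.04 = 0.4182 m = 418 mm
Check: V = 1.76 m/s, Re = 6.35×10^5, f = 0.01293, h_f = 13.3 m ≈ 14.0 m ✓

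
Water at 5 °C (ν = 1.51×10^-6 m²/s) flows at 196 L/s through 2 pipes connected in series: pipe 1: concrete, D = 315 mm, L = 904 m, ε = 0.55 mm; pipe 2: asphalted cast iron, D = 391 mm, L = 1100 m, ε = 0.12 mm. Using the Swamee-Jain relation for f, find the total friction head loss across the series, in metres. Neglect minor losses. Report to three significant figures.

H ≈ 27.7 m

Pipe 1: V = 2.515 m/s, Re = 5.25×10^5, ε/D = 0.00175, f = 0.02310, h_1 = f(L/D)V²/2g = 21.37 m
Pipe 2: V = 1.632 m/s, Re = 4.23×10^5, ε/D = 3.07×10^-4, f = 0.01663, h_2 = f(L/D)V²/2g = 6.353 m
Series → Q common, losses add: H = Σh = 27.72 m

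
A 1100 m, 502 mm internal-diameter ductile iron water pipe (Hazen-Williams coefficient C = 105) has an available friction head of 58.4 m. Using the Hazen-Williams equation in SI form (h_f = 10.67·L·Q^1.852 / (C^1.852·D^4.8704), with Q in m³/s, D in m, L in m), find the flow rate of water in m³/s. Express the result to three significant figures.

Q ≈ 0.978 m³/s

Rearranging: Q = [h_f·C^1.852·D^4.8704 / (10.67·L)]^(1/1.852)
Q = [58.4·105^1.852·0.502^4.8704 / (10.67·1100)]^0.540 = 0.9784 m³/s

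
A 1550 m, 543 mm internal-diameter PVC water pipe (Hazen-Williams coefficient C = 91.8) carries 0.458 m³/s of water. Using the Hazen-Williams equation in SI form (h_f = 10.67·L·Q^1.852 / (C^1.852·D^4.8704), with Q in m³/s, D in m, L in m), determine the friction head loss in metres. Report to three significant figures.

h_f ≈ 17.7 m

h_f = 10.67·1550·0.458^1.852 / (91.8^1.852·0.543^4.8704) = 17.65 m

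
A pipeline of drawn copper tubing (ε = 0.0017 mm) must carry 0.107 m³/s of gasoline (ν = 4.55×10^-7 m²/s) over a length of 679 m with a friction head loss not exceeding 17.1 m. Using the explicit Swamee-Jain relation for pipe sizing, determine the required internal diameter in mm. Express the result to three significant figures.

D ≈ 213 mm

Swamee-Jain (Type III): D = 0.66·[ε^1.25·(LQ²/(gh_f))^4.75 + ν·Q^9.4·(L/(gh_f))^5.2]^0.04
LQ²/(gh_f) = 0.04634; L/(gh_f) = 4.048
Term 1 = ε^1.25·(…)^4.75 = 2.83×10^-14; Term 2 = ν·Q^9.4·(…)^5.2 = 4.92×10^-13
D = 0.66·(2.83×10^-14 + 4.92×10^-13)^0.04 = 0.2129 m = 213 mm
Check: V = 3.01 m/s, Re = 1.41×10^6, f = 0.01121, h_f = 16.5 m ≈ 17.1 m ✓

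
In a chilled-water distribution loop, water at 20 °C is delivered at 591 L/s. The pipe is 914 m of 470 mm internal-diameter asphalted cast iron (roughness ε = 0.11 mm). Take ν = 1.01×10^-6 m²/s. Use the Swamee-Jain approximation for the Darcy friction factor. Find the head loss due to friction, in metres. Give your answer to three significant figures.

h_f ≈ 17.1 m

V = 4Q/(πD²) = 4·0.591/(π·0.470²) = 3.406 m/s
Re = VD/ν = 3.406·0.470/1.01×10^-6 = 1.59×10^6 → turbulent
ε/D = 0.11/470 = 2.34×10^-4
Swamee-Jain: f = 0.01483
h_f = f(L/D)V²/(2g) = 0.01483·(914/0.470)·3.406²/(2·9.81) = 17.06 m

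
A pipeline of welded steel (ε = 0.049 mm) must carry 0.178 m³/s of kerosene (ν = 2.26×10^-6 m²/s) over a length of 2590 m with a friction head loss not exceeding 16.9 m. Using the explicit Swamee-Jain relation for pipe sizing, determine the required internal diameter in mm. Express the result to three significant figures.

D ≈ 369 mm

Swamee-Jain (Type III): D = 0.66·[ε^1.25·(LQ²/(gh_f))^4.75 + ν·Q^9.4·(L/(gh_f))^5.2]^0.04
LQ²/(gh_f) = 0.4950; L/(gh_f) = 15.62
Term 1 = ε^1.25·(…)^4.75 = 1.45×10^-7; Term 2 = ν·Q^9.4·(…)^5.2 = 3.28×10^-7
D = 0.66·(1.45×10^-7 + 3.28×10^-7)^0.04 = 0.3686 m = 369 mm
Check: V = 1.67 m/s, Re = 2.72×10^5, f = 0.01594, h_f = 15.9 m ≈ 16.9 m ✓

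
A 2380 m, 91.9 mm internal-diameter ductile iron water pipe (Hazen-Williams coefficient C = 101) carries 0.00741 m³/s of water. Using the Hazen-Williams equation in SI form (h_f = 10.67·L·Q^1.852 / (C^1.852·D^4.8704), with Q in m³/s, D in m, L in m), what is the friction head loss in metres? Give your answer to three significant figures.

h_f = 10.67·2380·0.00741^1.852 / (101^1.852·0.0919^4.8704) = 62.62 m

h_f ≈ 62.6 m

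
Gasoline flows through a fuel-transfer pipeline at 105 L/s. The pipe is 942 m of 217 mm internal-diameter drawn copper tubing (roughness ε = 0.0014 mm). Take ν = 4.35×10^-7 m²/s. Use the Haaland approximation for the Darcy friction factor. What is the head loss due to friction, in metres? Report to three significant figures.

h_f ≈ 19.8 m

V = 4Q/(πD²) = 4·0.105/(π·0.217²) = 2.839 m/s
Re = VD/ν = 2.839·0.217/4.35×10^-7 = 1.42×10^6 → turbulent
ε/D = 0.0014/217 = 6.45×10^-6
Haaland: f = 0.01108
h_f = f(L/D)V²/(2g) = 0.01108·(942/0.217)·2.839²/(2·9.81) = 19.76 m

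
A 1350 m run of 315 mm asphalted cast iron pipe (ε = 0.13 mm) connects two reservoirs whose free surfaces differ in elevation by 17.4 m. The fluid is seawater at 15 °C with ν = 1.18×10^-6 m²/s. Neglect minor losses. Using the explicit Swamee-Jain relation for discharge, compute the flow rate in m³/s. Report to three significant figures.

Q ≈ 0.169 m³/s

Swamee-Jain (Type II): Q = -0.965·√(gD⁵h_f/L)·ln[ε/(3.7D) + √(3.17ν²L/(gD³h_f))]
√(gD⁵h_f/L) = √(9.81·0.315⁵·17.4/1350) = 0.01980
ε/(3.7D) = 1.12×10^-4; √(3.17ν²L/(gD³h_f)) = 3.34×10^-5
Q = -0.965·0.01980·ln(1.450×10^-4) = 0.1689 m³/s
Check: V = 2.17 m/s, Re = 5.79×10^5, f = 0.01707, h_f = 17.5 m ≈ 17.4 m ✓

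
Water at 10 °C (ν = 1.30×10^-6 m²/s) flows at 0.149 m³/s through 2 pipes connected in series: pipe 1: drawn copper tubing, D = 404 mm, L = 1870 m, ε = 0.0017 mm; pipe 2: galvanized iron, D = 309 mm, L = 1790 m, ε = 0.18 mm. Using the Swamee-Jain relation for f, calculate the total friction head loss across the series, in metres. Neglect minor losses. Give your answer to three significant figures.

Pipe 1: V = 1.162 m/s, Re = 3.61×10^5, ε/D = 4.21×10^-6, f = 0.01394, h_1 = f(L/D)V²/2g = 4.444 m
Pipe 2: V = 1.987 m/s, Re = 4.72×10^5, ε/D = 5.83×10^-4, f = 0.01832, h_2 = f(L/D)V²/2g = 21.36 m
Series → Q common, losses add: H = Σh = 25.80 m

H ≈ 25.8 m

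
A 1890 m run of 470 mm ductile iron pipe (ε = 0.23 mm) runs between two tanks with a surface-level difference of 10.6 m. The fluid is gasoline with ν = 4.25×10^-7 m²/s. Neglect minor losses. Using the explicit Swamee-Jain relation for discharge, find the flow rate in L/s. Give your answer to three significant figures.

Swamee-Jain (Type II): Q = -0.965·√(gD⁵h_f/L)·ln[ε/(3.7D) + √(3.17ν²L/(gD³h_f))]
√(gD⁵h_f/L) = √(9.81·0.470⁵·10.6/1890) = 0.03552
ε/(3.7D) = 1.32×10^-4; √(3.17ν²L/(gD³h_f)) = 1.00×10^-5
Q = -0.965·0.03552·ln(1.423×10^-4) = 0.3036 m³/s
Check: V = 1.75 m/s, Re = 1.94×10^6, f = 0.01696, h_f = 10.6 m ≈ 10.6 m ✓

Q ≈ 304 L/s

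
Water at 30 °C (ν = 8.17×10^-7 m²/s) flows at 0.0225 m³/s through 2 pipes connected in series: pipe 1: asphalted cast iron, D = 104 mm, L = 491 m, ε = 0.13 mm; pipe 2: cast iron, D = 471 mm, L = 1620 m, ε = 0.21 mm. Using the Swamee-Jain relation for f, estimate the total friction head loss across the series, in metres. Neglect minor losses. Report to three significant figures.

Pipe 1: V = 2.649 m/s, Re = 3.37×10^5, ε/D = 0.00125, f = 0.02163, h_1 = f(L/D)V²/2g = 36.52 m
Pipe 2: V = 0.1291 m/s, Re = 7.44×10^4, ε/D = 4.46×10^-4, f = 0.02104, h_2 = f(L/D)V²/2g = 0.06151 m
Series → Q common, losses add: H = Σh = 36.58 m

H ≈ 36.6 m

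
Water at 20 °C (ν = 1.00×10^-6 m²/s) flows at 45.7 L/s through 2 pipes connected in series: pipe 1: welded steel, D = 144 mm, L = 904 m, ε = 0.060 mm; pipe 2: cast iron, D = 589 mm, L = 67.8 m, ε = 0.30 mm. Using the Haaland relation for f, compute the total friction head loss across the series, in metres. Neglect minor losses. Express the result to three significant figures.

Pipe 1: V = 2.806 m/s, Re = 4.04×10^5, ε/D = 4.17×10^-4, f = 0.01723, h_1 = f(L/D)V²/2g = 43.40 m
Pipe 2: V = 0.1677 m/s, Re = 9.88×10^4, ε/D = 5.09×10^-4, f = 0.02014, h_2 = f(L/D)V²/2g = 0.003323 m
Series → Q common, losses add: H = Σh = 43.40 m

H ≈ 43.4 m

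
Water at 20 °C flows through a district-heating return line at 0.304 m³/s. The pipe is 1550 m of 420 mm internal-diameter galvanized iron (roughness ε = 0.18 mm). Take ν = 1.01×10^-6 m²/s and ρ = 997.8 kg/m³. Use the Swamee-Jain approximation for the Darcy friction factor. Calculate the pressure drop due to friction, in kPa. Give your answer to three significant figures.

Δp ≈ 149 kPa

V = 4Q/(πD²) = 4·0.304/(π·0.420²) = 2.194 m/s
Re = VD/ν = 2.194·0.420/1.01×10^-6 = 9.12×10^5 → turbulent
ε/D = 0.18/420 = 4.29×10^-4
Swamee-Jain: f = 0.01685
h_f = f(L/D)V²/(2g) = 0.01685·(1550/0.420)·2.194²/(2·9.81) = 15.26 m
Δp = ρg·h_f = 997.8·9.81·15.26 = 149.4 kPa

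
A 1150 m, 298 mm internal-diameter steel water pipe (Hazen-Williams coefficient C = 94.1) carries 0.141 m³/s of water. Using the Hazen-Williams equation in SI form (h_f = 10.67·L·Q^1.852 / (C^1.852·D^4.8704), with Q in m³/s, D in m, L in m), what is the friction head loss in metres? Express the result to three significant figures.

h_f ≈ 26.2 m

h_f = 10.67·1150·0.141^1.852 / (94.1^1.852·0.298^4.8704) = 26.24 m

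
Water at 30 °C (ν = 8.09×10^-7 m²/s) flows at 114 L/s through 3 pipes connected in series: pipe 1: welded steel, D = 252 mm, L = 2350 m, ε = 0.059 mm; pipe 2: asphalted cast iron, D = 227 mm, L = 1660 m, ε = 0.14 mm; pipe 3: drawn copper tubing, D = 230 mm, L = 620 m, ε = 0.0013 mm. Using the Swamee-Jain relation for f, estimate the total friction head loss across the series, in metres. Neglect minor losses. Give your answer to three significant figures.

Pipe 1: V = 2.286 m/s, Re = 7.12×10^5, ε/D = 2.34×10^-4, f = 0.01543, h_1 = f(L/D)V²/2g = 38.31 m
Pipe 2: V = 2.817 m/s, Re = 7.90×10^5, ε/D = 6.17×10^-4, f = 0.01816, h_2 = f(L/D)V²/2g = 53.71 m
Pipe 3: V = 2.744 m/s, Re = 7.80×10^5, ε/D = 5.65×10^-6, f = 0.01223, h_3 = f(L/D)V²/2g = 12.65 m
Series → Q common, losses add: H = Σh = 104.7 m

H ≈ 105 m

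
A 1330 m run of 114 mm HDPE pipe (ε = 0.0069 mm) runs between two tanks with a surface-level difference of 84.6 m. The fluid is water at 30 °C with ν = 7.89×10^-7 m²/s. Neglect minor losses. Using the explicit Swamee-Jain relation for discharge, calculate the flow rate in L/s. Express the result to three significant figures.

Q ≈ 32.4 L/s

Swamee-Jain (Type II): Q = -0.965·√(gD⁵h_f/L)·ln[ε/(3.7D) + √(3.17ν²L/(gD³h_f))]
√(gD⁵h_f/L) = √(9.81·0.114⁵·84.6/1330) = 0.003466
ε/(3.7D) = 1.64×10^-5; √(3.17ν²L/(gD³h_f)) = 4.62×10^-5
Q = -0.965·0.003466·ln(6.256×10^-5) = 0.03238 m³/s
Check: V = 3.17 m/s, Re = 4.58×10^5, f = 0.01414, h_f = 84.6 m ≈ 84.6 m ✓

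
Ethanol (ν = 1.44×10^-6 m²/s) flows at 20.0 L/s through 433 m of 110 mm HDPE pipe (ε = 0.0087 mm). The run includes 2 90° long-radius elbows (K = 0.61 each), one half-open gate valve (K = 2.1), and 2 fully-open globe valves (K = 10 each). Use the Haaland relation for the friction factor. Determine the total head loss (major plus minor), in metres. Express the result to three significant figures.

V = 4Q/(πD²) = 2.105 m/s; V²/2g = 0.2257 m
Re = 1.61×10^5, ε/D = 7.91×10^-5 → f = 0.01665 (Haaland)
Major: h_f = f(L/D)·V²/2g = 0.01665·3936·0.2257 = 14.79 m
Minor: ΣK = 23.3; h_m = ΣK·V²/2g = 5.264 m
Total H_L = 14.79 + 5.264 = 20.06 m

H_L ≈ 20.1 m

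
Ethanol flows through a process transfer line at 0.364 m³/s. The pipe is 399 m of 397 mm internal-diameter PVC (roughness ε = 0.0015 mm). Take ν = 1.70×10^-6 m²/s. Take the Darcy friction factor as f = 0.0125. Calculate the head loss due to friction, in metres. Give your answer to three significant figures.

h_f ≈ 5.54 m

V = 4Q/(πD²) = 4·0.364/(π·0.397²) = 2.941 m/s
h_f = f(L/D)V²/(2g) = 0.01250·(399/0.397)·2.941²/(2·9.81) = 5.537 m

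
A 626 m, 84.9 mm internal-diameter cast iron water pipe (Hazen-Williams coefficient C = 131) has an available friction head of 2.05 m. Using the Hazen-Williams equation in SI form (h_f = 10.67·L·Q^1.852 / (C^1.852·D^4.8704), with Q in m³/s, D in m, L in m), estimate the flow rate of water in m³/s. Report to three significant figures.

Rearranging: Q = [h_f·C^1.852·D^4.8704 / (10.67·L)]^(1/1.852)
Q = [2.05·131^1.852·0.0849^4.8704 / (10.67·626)]^0.540 = 0.002533 m³/s

Q ≈ 0.00253 m³/s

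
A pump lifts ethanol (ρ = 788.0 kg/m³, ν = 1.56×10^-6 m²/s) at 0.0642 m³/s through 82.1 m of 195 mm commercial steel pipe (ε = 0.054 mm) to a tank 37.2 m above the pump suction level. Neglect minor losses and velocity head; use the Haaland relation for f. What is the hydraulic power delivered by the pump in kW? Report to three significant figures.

P_hyd ≈ 19.3 kW

V = 4Q/(πD²) = 2.150 m/s; Re = 2.69×10^5; ε/D = 2.77×10^-4; f = 0.01682
h_f = f(L/D)V²/2g = 1.668 m
Total head H = z + h_f = 37.2 + 1.668 = 38.87 m
P_hyd = ρgQH = 788.0·9.81·0.0642·38.87 = 19.29 kW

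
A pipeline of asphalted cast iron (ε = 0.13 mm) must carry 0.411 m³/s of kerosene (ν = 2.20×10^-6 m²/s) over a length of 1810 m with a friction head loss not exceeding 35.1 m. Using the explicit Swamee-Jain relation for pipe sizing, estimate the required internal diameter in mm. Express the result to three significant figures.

Swamee-Jain (Type III): D = 0.66·[ε^1.25·(LQ²/(gh_f))^4.75 + ν·Q^9.4·(L/(gh_f))^5.2]^0.04
LQ²/(gh_f) = 0.8879; L/(gh_f) = 5.257
Term 1 = ε^1.25·(…)^4.75 = 7.89×10^-6; Term 2 = ν·Q^9.4·(…)^5.2 = 2.89×10^-6
D = 0.66·(7.89×10^-6 + 2.89×10^-6)^0.04 = 0.4177 m = 418 mm
Check: V = 3.00 m/s, Re = 5.69×10^5, f = 0.01632, h_f = 32.4 m ≈ 35.1 m ✓

D ≈ 418 mm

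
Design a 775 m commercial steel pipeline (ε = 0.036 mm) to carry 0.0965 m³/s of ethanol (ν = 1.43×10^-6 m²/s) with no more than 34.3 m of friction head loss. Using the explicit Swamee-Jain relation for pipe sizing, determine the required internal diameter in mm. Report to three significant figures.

D ≈ 196 mm

Swamee-Jain (Type III): D = 0.66·[ε^1.25·(LQ²/(gh_f))^4.75 + ν·Q^9.4·(L/(gh_f))^5.2]^0.04
LQ²/(gh_f) = 0.02145; L/(gh_f) = 2.303
Term 1 = ε^1.25·(…)^4.75 = 3.31×10^-14; Term 2 = ν·Q^9.4·(…)^5.2 = 3.12×10^-14
D = 0.66·(3.31×10^-14 + 3.12×10^-14)^0.04 = 0.1958 m = 196 mm
Check: V = 3.20 m/s, Re = 4.39×10^5, f = 0.01554, h_f = 32.2 m ≈ 34.3 m ✓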